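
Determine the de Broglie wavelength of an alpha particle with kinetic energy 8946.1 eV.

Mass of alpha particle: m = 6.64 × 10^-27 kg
1.52 × 10^-13 m

Using λ = h/√(2mKE):

First convert KE to Joules: KE = 8946.1 eV = 1.433 × 10^-15 J

λ = h/√(2mKE)
λ = (6.626 × 10^-34 J·s) / √(2 × 6.64 × 10^-27 kg × 1.433 × 10^-15 J)
λ = 1.52 × 10^-13 m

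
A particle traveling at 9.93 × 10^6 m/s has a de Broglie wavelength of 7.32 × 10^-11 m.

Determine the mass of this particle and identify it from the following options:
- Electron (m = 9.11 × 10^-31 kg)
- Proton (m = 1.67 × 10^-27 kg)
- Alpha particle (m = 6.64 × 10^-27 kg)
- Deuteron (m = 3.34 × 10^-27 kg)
The particle is an electron.

From λ = h/(mv), solve for mass:

m = h/(λv)
m = (6.626 × 10^-34 J·s) / (7.32 × 10^-11 m × 9.93 × 10^6 m/s)
m = 9.12 × 10^-31 kg

Comparing with the listed masses, this is closest to an electron.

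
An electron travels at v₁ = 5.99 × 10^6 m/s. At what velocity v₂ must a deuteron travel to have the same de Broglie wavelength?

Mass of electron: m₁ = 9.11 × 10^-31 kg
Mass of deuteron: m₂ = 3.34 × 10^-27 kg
v₂ = 1.63 × 10^3 m/s

For equal de Broglie wavelengths: λ₁ = λ₂

h/(m₁v₁) = h/(m₂v₂)
m₁v₁ = m₂v₂
v₂ = v₁ · (m₁/m₂)

v₂ = 5.99 × 10^6 m/s × (9.11 × 10^-31 kg / 3.34 × 10^-27 kg)
v₂ = 1.63 × 10^3 m/s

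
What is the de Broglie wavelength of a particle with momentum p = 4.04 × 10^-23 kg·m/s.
1.64 × 10^-11 m

Using the de Broglie relation λ = h/p:

λ = h/p
λ = (6.626 × 10^-34 J·s) / (4.04 × 10^-23 kg·m/s)
λ = 1.64 × 10^-11 m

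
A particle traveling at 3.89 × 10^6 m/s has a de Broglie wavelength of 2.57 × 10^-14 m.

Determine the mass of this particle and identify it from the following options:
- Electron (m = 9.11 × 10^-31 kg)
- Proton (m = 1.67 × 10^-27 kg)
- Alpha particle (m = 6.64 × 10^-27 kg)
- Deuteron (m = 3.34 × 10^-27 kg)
The particle is an alpha particle.

From λ = h/(mv), solve for mass:

m = h/(λv)
m = (6.626 × 10^-34 J·s) / (2.57 × 10^-14 m × 3.89 × 10^6 m/s)
m = 6.63 × 10^-27 kg

Comparing with the listed masses, this is closest to an alpha particle.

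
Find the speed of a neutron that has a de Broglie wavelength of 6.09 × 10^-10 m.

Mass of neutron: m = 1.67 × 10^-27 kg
6.52 × 10^2 m/s

From the de Broglie relation λ = h/(mv), we solve for v:

v = h/(mλ)
v = (6.626 × 10^-34 J·s) / (1.67 × 10^-27 kg × 6.09 × 10^-10 m)
v = 6.52 × 10^2 m/s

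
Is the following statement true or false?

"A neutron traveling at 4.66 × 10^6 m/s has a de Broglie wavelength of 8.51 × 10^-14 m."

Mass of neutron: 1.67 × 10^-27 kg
True

The claim is correct.

Using λ = h/(mv):
λ = (6.626 × 10^-34 J·s) / (1.67 × 10^-27 kg × 4.66 × 10^6 m/s)
λ = 8.51 × 10^-14 m

This matches the claimed value.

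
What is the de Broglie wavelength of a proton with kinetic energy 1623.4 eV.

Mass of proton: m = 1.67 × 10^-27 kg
7.11 × 10^-13 m

Using λ = h/√(2mKE):

First convert KE to Joules: KE = 1623.4 eV = 2.601 × 10^-16 J

λ = h/√(2mKE)
λ = (6.626 × 10^-34 J·s) / √(2 × 1.67 × 10^-27 kg × 2.601 × 10^-16 J)
λ = 7.11 × 10^-13 m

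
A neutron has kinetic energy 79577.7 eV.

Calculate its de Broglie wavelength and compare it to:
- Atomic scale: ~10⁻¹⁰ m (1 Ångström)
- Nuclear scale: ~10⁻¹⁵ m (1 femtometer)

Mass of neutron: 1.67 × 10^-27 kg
λ = 1.02 × 10^-13 m, which is between nuclear and atomic scales.

Using λ = h/√(2mKE):

KE = 79577.7 eV = 1.275 × 10^-14 J

λ = h/√(2mKE)
λ = (6.626 × 10^-34 J·s) / √(2 × 1.67 × 10^-27 kg × 1.275 × 10^-14 J)
λ = 1.02 × 10^-13 m

Comparison:
- Atomic scale (10⁻¹⁰ m): λ is 0.001× this size
- Nuclear scale (10⁻¹⁵ m): λ is 1e+02× this size

The wavelength is between nuclear and atomic scales.

This wavelength is appropriate for probing atomic structure but too large for nuclear physics experiments.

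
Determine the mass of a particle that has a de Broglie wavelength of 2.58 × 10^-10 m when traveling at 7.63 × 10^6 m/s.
3.37 × 10^-31 kg

From the de Broglie relation λ = h/(mv), we solve for m:

m = h/(λv)
m = (6.626 × 10^-34 J·s) / (2.58 × 10^-10 m × 7.63 × 10^6 m/s)
m = 3.37 × 10^-31 kg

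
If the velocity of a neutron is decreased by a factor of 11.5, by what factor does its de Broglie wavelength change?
The wavelength increases by a factor of 11.5.

From λ = h/(mv), the wavelength is inversely proportional to velocity:

λ ∝ 1/v

If v → v/11.5, then λ → 11.5λ

When velocity is decreased by a factor of 11.5, the wavelength increases by a factor of 11.5.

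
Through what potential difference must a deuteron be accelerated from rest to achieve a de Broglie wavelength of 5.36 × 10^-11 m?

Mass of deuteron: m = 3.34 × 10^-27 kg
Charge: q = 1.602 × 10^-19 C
1.43 × 10^-1 V

From λ = h/√(2mqV), we solve for V:

λ² = h²/(2mqV)
V = h²/(2mqλ²)
V = (6.626 × 10^-34 J·s)² / (2 × 3.34 × 10^-27 kg × 1.602 × 10^-19 C × (5.36 × 10^-11 m)²)
V = 1.43 × 10^-1 V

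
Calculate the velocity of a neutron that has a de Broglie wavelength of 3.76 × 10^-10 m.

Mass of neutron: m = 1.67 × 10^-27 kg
1.06 × 10^3 m/s

From the de Broglie relation λ = h/(mv), we solve for v:

v = h/(mλ)
v = (6.626 × 10^-34 J·s) / (1.67 × 10^-27 kg × 3.76 × 10^-10 m)
v = 1.06 × 10^3 m/s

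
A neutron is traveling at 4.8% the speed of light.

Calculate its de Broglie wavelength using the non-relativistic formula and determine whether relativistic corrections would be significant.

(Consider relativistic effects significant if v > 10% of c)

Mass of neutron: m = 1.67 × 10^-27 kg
No, relativistic corrections are not needed.

Using the non-relativistic de Broglie formula λ = h/(mv):

v = 4.8% × c = 1.439 × 10^7 m/s

λ = h/(mv)
λ = (6.626 × 10^-34 J·s) / (1.67 × 10^-27 kg × 1.439 × 10^7 m/s)
λ = 2.76 × 10^-14 m

Since v = 4.8% of c < 10% of c, relativistic corrections are NOT significant and this non-relativistic result is a good approximation.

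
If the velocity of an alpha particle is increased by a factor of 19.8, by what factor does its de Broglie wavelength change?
The wavelength decreases by a factor of 19.8.

From λ = h/(mv), the wavelength is inversely proportional to velocity:

λ ∝ 1/v

If v → 19.8v, then λ → λ/19.8

When velocity is increased by a factor of 19.8, the wavelength decreases by a factor of 19.8.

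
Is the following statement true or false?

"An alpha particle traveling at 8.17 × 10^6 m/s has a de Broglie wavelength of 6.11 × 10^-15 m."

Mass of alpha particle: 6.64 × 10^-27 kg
False

The claim is incorrect.

Using λ = h/(mv):
λ = (6.626 × 10^-34 J·s) / (6.64 × 10^-27 kg × 8.17 × 10^6 m/s)
λ = 1.22 × 10^-14 m

The actual wavelength differs from the claimed 6.11 × 10^-15 m.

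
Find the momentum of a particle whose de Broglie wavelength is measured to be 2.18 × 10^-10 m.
3.04 × 10^-24 kg·m/s

From the de Broglie relation λ = h/p, we solve for p:

p = h/λ
p = (6.626 × 10^-34 J·s) / (2.18 × 10^-10 m)
p = 3.04 × 10^-24 kg·m/s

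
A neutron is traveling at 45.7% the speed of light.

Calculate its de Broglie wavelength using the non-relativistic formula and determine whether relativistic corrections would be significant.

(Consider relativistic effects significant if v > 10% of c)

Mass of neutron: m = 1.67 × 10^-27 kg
Yes, relativistic corrections are needed.

Using the non-relativistic de Broglie formula λ = h/(mv):

v = 45.7% × c = 1.370 × 10^8 m/s

λ = h/(mv)
λ = (6.626 × 10^-34 J·s) / (1.67 × 10^-27 kg × 1.370 × 10^8 m/s)
λ = 2.90 × 10^-15 m

Since v = 45.7% of c > 10% of c, relativistic corrections ARE significant and the actual wavelength would differ from this non-relativistic estimate.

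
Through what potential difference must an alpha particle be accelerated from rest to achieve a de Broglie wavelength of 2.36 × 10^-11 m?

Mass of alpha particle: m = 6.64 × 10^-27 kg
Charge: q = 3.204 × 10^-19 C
1.85 × 10^-1 V

From λ = h/√(2mqV), we solve for V:

λ² = h²/(2mqV)
V = h²/(2mqλ²)
V = (6.626 × 10^-34 J·s)² / (2 × 6.64 × 10^-27 kg × 3.204 × 10^-19 C × (2.36 × 10^-11 m)²)
V = 1.85 × 10^-1 V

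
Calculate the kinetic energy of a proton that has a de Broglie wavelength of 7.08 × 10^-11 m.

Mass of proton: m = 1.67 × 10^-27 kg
2.62 × 10^-20 J (or 0.164 eV)

From λ = h/√(2mKE), we solve for KE:

λ² = h²/(2mKE)
KE = h²/(2mλ²)
KE = (6.626 × 10^-34 J·s)² / (2 × 1.67 × 10^-27 kg × (7.08 × 10^-11 m)²)
KE = 2.62 × 10^-20 J
KE = 0.164 eV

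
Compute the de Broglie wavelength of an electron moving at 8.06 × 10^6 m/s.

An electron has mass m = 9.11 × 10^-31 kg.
9.02 × 10^-11 m

Using the de Broglie relation λ = h/(mv):

λ = h/(mv)
λ = (6.626 × 10^-34 J·s) / (9.11 × 10^-31 kg × 8.06 × 10^6 m/s)
λ = 9.02 × 10^-11 m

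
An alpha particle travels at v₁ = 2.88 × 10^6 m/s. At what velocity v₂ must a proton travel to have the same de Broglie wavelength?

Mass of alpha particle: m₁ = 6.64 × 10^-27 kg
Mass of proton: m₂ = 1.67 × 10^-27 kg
v₂ = 1.15 × 10^7 m/s

For equal de Broglie wavelengths: λ₁ = λ₂

h/(m₁v₁) = h/(m₂v₂)
m₁v₁ = m₂v₂
v₂ = v₁ · (m₁/m₂)

v₂ = 2.88 × 10^6 m/s × (6.64 × 10^-27 kg / 1.67 × 10^-27 kg)
v₂ = 1.15 × 10^7 m/s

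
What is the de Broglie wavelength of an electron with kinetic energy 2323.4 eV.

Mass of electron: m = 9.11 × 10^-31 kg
2.54 × 10^-11 m

Using λ = h/√(2mKE):

First convert KE to Joules: KE = 2323.4 eV = 3.722 × 10^-16 J

λ = h/√(2mKE)
λ = (6.626 × 10^-34 J·s) / √(2 × 9.11 × 10^-31 kg × 3.722 × 10^-16 J)
λ = 2.54 × 10^-11 m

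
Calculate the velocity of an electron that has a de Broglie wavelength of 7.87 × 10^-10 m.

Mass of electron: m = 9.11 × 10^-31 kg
9.24 × 10^5 m/s

From the de Broglie relation λ = h/(mv), we solve for v:

v = h/(mλ)
v = (6.626 × 10^-34 J·s) / (9.11 × 10^-31 kg × 7.87 × 10^-10 m)
v = 9.24 × 10^5 m/s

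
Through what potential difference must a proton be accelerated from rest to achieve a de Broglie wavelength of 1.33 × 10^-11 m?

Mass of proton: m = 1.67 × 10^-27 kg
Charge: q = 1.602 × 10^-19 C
4.64 V

From λ = h/√(2mqV), we solve for V:

λ² = h²/(2mqV)
V = h²/(2mqλ²)
V = (6.626 × 10^-34 J·s)² / (2 × 1.67 × 10^-27 kg × 1.602 × 10^-19 C × (1.33 × 10^-11 m)²)
V = 4.64 V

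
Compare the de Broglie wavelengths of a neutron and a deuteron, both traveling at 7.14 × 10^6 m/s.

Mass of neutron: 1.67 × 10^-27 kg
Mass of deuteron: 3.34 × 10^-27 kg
The neutron has the longer wavelength.

Using λ = h/(mv), since both particles have the same velocity, the wavelength depends only on mass.

For neutron: λ₁ = h/(m₁v) = 5.56 × 10^-14 m
For deuteron: λ₂ = h/(m₂v) = 2.78 × 10^-14 m

Since λ ∝ 1/m at constant velocity, the lighter particle has the longer wavelength.

The neutron has the longer de Broglie wavelength.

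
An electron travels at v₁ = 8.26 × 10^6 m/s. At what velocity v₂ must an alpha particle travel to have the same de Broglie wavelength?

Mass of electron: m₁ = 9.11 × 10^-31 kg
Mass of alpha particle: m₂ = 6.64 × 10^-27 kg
v₂ = 1.13 × 10^3 m/s

For equal de Broglie wavelengths: λ₁ = λ₂

h/(m₁v₁) = h/(m₂v₂)
m₁v₁ = m₂v₂
v₂ = v₁ · (m₁/m₂)

v₂ = 8.26 × 10^6 m/s × (9.11 × 10^-31 kg / 6.64 × 10^-27 kg)
v₂ = 1.13 × 10^3 m/s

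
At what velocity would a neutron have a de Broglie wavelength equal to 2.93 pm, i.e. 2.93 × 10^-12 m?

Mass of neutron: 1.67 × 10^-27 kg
1.35 × 10^5 m/s

From λ = h/(mv), solve for v:

v = h/(mλ)
v = (6.626 × 10^-34 J·s) / (1.67 × 10^-27 kg × 2.93 × 10^-12 m)
v = 1.35 × 10^5 m/s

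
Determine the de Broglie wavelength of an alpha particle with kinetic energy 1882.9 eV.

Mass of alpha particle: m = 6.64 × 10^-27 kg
3.31 × 10^-13 m

Using λ = h/√(2mKE):

First convert KE to Joules: KE = 1882.9 eV = 3.017 × 10^-16 J

λ = h/√(2mKE)
λ = (6.626 × 10^-34 J·s) / √(2 × 6.64 × 10^-27 kg × 3.017 × 10^-16 J)
λ = 3.31 × 10^-13 m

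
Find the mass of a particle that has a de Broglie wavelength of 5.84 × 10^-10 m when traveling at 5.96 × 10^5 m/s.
1.90 × 10^-30 kg

From the de Broglie relation λ = h/(mv), we solve for m:

m = h/(λv)
m = (6.626 × 10^-34 J·s) / (5.84 × 10^-10 m × 5.96 × 10^5 m/s)
m = 1.90 × 10^-30 kg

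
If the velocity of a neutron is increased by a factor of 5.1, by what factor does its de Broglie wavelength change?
The wavelength decreases by a factor of 5.1.

From λ = h/(mv), the wavelength is inversely proportional to velocity:

λ ∝ 1/v

If v → 5.1v, then λ → λ/5.1

When velocity is increased by a factor of 5.1, the wavelength decreases by a factor of 5.1.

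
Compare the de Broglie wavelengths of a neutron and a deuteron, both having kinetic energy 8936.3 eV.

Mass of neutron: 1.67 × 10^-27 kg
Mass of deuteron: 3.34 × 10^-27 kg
The neutron has the longer wavelength.

Using λ = h/√(2mKE):

For neutron: λ₁ = h/√(2m₁KE) = 3.03 × 10^-13 m
For deuteron: λ₂ = h/√(2m₂KE) = 2.14 × 10^-13 m

Since λ ∝ 1/√m at constant kinetic energy, the lighter particle has the longer wavelength.

The neutron has the longer de Broglie wavelength.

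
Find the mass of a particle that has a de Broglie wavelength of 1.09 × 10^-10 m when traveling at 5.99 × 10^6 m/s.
1.01 × 10^-30 kg

From the de Broglie relation λ = h/(mv), we solve for m:

m = h/(λv)
m = (6.626 × 10^-34 J·s) / (1.09 × 10^-10 m × 5.99 × 10^6 m/s)
m = 1.01 × 10^-30 kg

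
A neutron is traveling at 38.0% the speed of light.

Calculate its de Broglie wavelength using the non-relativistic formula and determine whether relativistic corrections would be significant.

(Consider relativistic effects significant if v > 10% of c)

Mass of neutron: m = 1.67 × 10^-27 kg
Yes, relativistic corrections are needed.

Using the non-relativistic de Broglie formula λ = h/(mv):

v = 38.0% × c = 1.139 × 10^8 m/s

λ = h/(mv)
λ = (6.626 × 10^-34 J·s) / (1.67 × 10^-27 kg × 1.139 × 10^8 m/s)
λ = 3.48 × 10^-15 m

Since v = 38.0% of c > 10% of c, relativistic corrections ARE significant and the actual wavelength would differ from this non-relativistic estimate.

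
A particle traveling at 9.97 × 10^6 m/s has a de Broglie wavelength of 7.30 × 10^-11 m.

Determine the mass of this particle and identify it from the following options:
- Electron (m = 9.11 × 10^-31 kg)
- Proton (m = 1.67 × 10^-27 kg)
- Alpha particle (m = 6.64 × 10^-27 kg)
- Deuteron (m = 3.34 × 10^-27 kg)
The particle is an electron.

From λ = h/(mv), solve for mass:

m = h/(λv)
m = (6.626 × 10^-34 J·s) / (7.30 × 10^-11 m × 9.97 × 10^6 m/s)
m = 9.10 × 10^-31 kg

Comparing with the listed masses, this is closest to an electron.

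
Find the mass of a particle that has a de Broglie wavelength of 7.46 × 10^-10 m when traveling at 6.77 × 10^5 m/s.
1.31 × 10^-30 kg

From the de Broglie relation λ = h/(mv), we solve for m:

m = h/(λv)
m = (6.626 × 10^-34 J·s) / (7.46 × 10^-10 m × 6.77 × 10^5 m/s)
m = 1.31 × 10^-30 kg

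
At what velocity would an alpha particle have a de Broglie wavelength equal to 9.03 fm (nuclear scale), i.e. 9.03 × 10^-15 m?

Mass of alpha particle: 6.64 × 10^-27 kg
1.11 × 10^7 m/s

From λ = h/(mv), solve for v:

v = h/(mλ)
v = (6.626 × 10^-34 J·s) / (6.64 × 10^-27 kg × 9.03 × 10^-15 m)
v = 1.11 × 10^7 m/s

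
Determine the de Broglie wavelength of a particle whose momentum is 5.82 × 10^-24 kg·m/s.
1.14 × 10^-10 m

Using the de Broglie relation λ = h/p:

λ = h/p
λ = (6.626 × 10^-34 J·s) / (5.82 × 10^-24 kg·m/s)
λ = 1.14 × 10^-10 m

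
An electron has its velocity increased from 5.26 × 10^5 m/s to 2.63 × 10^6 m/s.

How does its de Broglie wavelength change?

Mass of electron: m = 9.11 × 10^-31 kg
The wavelength decreases by a factor of 5.

Using λ = h/(mv):

Initial wavelength: λ₁ = h/(mv₁) = 1.38 × 10^-9 m
Final wavelength: λ₂ = h/(mv₂) = 2.77 × 10^-10 m

Since λ ∝ 1/v, when velocity increases by a factor of 5, the wavelength decreases by a factor of 5.

λ₂/λ₁ = v₁/v₂ = 1/5

The wavelength decreases by a factor of 5.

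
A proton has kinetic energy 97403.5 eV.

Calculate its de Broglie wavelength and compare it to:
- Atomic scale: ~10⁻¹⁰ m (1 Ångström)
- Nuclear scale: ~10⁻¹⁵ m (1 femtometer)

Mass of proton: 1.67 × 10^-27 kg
λ = 9.18 × 10^-14 m, which is between nuclear and atomic scales.

Using λ = h/√(2mKE):

KE = 97403.5 eV = 1.561 × 10^-14 J

λ = h/√(2mKE)
λ = (6.626 × 10^-34 J·s) / √(2 × 1.67 × 10^-27 kg × 1.561 × 10^-14 J)
λ = 9.18 × 10^-14 m

Comparison:
- Atomic scale (10⁻¹⁰ m): λ is 0.00092× this size
- Nuclear scale (10⁻¹⁵ m): λ is 92× this size

The wavelength is between nuclear and atomic scales.

This wavelength is appropriate for probing atomic structure but too large for nuclear physics experiments.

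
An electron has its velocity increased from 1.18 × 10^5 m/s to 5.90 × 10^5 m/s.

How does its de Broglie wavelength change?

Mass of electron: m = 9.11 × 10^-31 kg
The wavelength decreases by a factor of 5.

Using λ = h/(mv):

Initial wavelength: λ₁ = h/(mv₁) = 6.16 × 10^-9 m
Final wavelength: λ₂ = h/(mv₂) = 1.23 × 10^-9 m

Since λ ∝ 1/v, when velocity increases by a factor of 5, the wavelength decreases by a factor of 5.

λ₂/λ₁ = v₁/v₂ = 1/5

The wavelength decreases by a factor of 5.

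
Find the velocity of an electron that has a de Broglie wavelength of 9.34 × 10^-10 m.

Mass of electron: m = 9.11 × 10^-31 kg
7.79 × 10^5 m/s

From the de Broglie relation λ = h/(mv), we solve for v:

v = h/(mλ)
v = (6.626 × 10^-34 J·s) / (9.11 × 10^-31 kg × 9.34 × 10^-10 m)
v = 7.79 × 10^5 m/s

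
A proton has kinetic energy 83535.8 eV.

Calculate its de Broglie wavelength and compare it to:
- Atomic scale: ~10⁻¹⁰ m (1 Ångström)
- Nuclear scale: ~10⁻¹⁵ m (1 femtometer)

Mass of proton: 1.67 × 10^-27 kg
λ = 9.91 × 10^-14 m, which is between nuclear and atomic scales.

Using λ = h/√(2mKE):

KE = 83535.8 eV = 1.338 × 10^-14 J

λ = h/√(2mKE)
λ = (6.626 × 10^-34 J·s) / √(2 × 1.67 × 10^-27 kg × 1.338 × 10^-14 J)
λ = 9.91 × 10^-14 m

Comparison:
- Atomic scale (10⁻¹⁰ m): λ is 0.00099× this size
- Nuclear scale (10⁻¹⁵ m): λ is 99× this size

The wavelength is between nuclear and atomic scales.

This wavelength is appropriate for probing atomic structure but too large for nuclear physics experiments.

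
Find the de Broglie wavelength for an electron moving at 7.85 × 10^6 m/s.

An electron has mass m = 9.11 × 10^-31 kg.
9.27 × 10^-11 m

Using the de Broglie relation λ = h/(mv):

λ = h/(mv)
λ = (6.626 × 10^-34 J·s) / (9.11 × 10^-31 kg × 7.85 × 10^6 m/s)
λ = 9.27 × 10^-11 m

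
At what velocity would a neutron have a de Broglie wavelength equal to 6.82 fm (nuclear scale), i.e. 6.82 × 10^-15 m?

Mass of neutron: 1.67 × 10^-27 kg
5.82 × 10^7 m/s

From λ = h/(mv), solve for v:

v = h/(mλ)
v = (6.626 × 10^-34 J·s) / (1.67 × 10^-27 kg × 6.82 × 10^-15 m)
v = 5.82 × 10^7 m/s

Note: This velocity is 19.4% of the speed of light, so relativistic corrections would be needed for a more accurate calculation.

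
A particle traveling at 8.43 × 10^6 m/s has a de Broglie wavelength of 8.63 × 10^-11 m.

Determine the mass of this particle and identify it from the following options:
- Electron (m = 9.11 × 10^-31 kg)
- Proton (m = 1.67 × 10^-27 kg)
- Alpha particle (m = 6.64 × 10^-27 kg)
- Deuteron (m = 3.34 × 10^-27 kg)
The particle is an electron.

From λ = h/(mv), solve for mass:

m = h/(λv)
m = (6.626 × 10^-34 J·s) / (8.63 × 10^-11 m × 8.43 × 10^6 m/s)
m = 9.11 × 10^-31 kg

Comparing with the listed masses, this is closest to an electron.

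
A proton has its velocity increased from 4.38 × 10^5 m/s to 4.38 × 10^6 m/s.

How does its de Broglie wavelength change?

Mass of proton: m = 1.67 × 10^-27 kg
The wavelength decreases by a factor of 10.

Using λ = h/(mv):

Initial wavelength: λ₁ = h/(mv₁) = 9.06 × 10^-13 m
Final wavelength: λ₂ = h/(mv₂) = 9.06 × 10^-14 m

Since λ ∝ 1/v, when velocity increases by a factor of 10, the wavelength decreases by a factor of 10.

λ₂/λ₁ = v₁/v₂ = 1/10

The wavelength decreases by a factor of 10.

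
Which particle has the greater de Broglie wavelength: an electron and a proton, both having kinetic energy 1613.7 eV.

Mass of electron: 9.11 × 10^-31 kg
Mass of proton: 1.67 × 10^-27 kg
The electron has the longer wavelength.

Using λ = h/√(2mKE):

For electron: λ₁ = h/√(2m₁KE) = 3.05 × 10^-11 m
For proton: λ₂ = h/√(2m₂KE) = 7.13 × 10^-13 m

Since λ ∝ 1/√m at constant kinetic energy, the lighter particle has the longer wavelength.

The electron has the longer de Broglie wavelength.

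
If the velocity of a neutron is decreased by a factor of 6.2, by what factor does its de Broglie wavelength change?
The wavelength increases by a factor of 6.2.

From λ = h/(mv), the wavelength is inversely proportional to velocity:

λ ∝ 1/v

If v → v/6.2, then λ → 6.2λ

When velocity is decreased by a factor of 6.2, the wavelength increases by a factor of 6.2.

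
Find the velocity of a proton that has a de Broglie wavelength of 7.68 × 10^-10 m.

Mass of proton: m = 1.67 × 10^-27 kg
5.17 × 10^2 m/s

From the de Broglie relation λ = h/(mv), we solve for v:

v = h/(mλ)
v = (6.626 × 10^-34 J·s) / (1.67 × 10^-27 kg × 7.68 × 10^-10 m)
v = 5.17 × 10^2 m/s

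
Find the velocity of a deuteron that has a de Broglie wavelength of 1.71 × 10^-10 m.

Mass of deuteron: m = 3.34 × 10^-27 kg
1.16 × 10^3 m/s

From the de Broglie relation λ = h/(mv), we solve for v:

v = h/(mλ)
v = (6.626 × 10^-34 J·s) / (3.34 × 10^-27 kg × 1.71 × 10^-10 m)
v = 1.16 × 10^3 m/s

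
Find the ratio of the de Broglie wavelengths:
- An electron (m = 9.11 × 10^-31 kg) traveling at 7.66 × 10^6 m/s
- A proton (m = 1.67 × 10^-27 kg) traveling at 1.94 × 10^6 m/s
λ₁/λ₂ = 464

Using λ = h/(mv):

λ₁ = h/(m₁v₁) = 9.50 × 10^-11 m
λ₂ = h/(m₂v₂) = 2.05 × 10^-13 m

Ratio λ₁/λ₂ = (m₂v₂)/(m₁v₁)
         = (1.67 × 10^-27 kg × 1.94 × 10^6 m/s) / (9.11 × 10^-31 kg × 7.66 × 10^6 m/s)
         = 464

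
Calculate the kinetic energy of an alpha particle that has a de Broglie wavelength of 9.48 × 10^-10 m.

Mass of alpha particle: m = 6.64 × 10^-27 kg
3.68 × 10^-23 J (or 2.30 × 10^-4 eV)

From λ = h/√(2mKE), we solve for KE:

λ² = h²/(2mKE)
KE = h²/(2mλ²)
KE = (6.626 × 10^-34 J·s)² / (2 × 6.64 × 10^-27 kg × (9.48 × 10^-10 m)²)
KE = 3.68 × 10^-23 J
KE = 2.30 × 10^-4 eV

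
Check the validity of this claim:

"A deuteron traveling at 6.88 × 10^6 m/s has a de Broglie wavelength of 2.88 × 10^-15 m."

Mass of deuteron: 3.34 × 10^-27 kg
False

The claim is incorrect.

Using λ = h/(mv):
λ = (6.626 × 10^-34 J·s) / (3.34 × 10^-27 kg × 6.88 × 10^6 m/s)
λ = 2.88 × 10^-14 m

The actual wavelength differs from the claimed 2.88 × 10^-15 m.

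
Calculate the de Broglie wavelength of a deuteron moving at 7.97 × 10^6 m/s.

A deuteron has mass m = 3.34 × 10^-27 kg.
2.49 × 10^-14 m

Using the de Broglie relation λ = h/(mv):

λ = h/(mv)
λ = (6.626 × 10^-34 J·s) / (3.34 × 10^-27 kg × 7.97 × 10^6 m/s)
λ = 2.49 × 10^-14 m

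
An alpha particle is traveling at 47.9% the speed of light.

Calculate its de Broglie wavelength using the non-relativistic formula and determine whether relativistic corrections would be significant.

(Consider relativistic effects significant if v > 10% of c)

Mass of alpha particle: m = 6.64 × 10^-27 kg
Yes, relativistic corrections are needed.

Using the non-relativistic de Broglie formula λ = h/(mv):

v = 47.9% × c = 1.436 × 10^8 m/s

λ = h/(mv)
λ = (6.626 × 10^-34 J·s) / (6.64 × 10^-27 kg × 1.436 × 10^8 m/s)
λ = 6.95 × 10^-16 m

Since v = 47.9% of c > 10% of c, relativistic corrections ARE significant and the actual wavelength would differ from this non-relativistic estimate.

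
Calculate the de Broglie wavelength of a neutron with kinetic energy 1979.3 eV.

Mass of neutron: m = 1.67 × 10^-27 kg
6.44 × 10^-13 m

Using λ = h/√(2mKE):

First convert KE to Joules: KE = 1979.3 eV = 3.171 × 10^-16 J

λ = h/√(2mKE)
λ = (6.626 × 10^-34 J·s) / √(2 × 1.67 × 10^-27 kg × 3.171 × 10^-16 J)
λ = 6.44 × 10^-13 m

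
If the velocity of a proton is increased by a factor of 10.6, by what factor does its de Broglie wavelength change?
The wavelength decreases by a factor of 10.6.

From λ = h/(mv), the wavelength is inversely proportional to velocity:

λ ∝ 1/v

If v → 10.6v, then λ → λ/10.6

When velocity is increased by a factor of 10.6, the wavelength decreases by a factor of 10.6.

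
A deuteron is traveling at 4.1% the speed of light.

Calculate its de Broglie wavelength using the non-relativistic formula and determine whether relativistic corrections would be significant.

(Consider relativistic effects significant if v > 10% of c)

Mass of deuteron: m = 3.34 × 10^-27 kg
No, relativistic corrections are not needed.

Using the non-relativistic de Broglie formula λ = h/(mv):

v = 4.1% × c = 1.229 × 10^7 m/s

λ = h/(mv)
λ = (6.626 × 10^-34 J·s) / (3.34 × 10^-27 kg × 1.229 × 10^7 m/s)
λ = 1.61 × 10^-14 m

Since v = 4.1% of c < 10% of c, relativistic corrections are NOT significant and this non-relativistic result is a good approximation.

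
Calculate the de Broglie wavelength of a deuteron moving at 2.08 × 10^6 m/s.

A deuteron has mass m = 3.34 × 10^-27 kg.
9.54 × 10^-14 m

Using the de Broglie relation λ = h/(mv):

λ = h/(mv)
λ = (6.626 × 10^-34 J·s) / (3.34 × 10^-27 kg × 2.08 × 10^6 m/s)
λ = 9.54 × 10^-14 m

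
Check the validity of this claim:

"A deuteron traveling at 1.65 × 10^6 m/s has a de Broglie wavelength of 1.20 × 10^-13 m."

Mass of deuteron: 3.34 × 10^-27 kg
True

The claim is correct.

Using λ = h/(mv):
λ = (6.626 × 10^-34 J·s) / (3.34 × 10^-27 kg × 1.65 × 10^6 m/s)
λ = 1.20 × 10^-13 m

This matches the claimed value.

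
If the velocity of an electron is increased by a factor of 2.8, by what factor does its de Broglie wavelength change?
The wavelength decreases by a factor of 2.8.

From λ = h/(mv), the wavelength is inversely proportional to velocity:

λ ∝ 1/v

If v → 2.8v, then λ → λ/2.8

When velocity is increased by a factor of 2.8, the wavelength decreases by a factor of 2.8.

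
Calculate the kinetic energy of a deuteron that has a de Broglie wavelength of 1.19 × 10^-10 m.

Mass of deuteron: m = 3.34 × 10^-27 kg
4.64 × 10^-21 J (or 0.0290 eV)

From λ = h/√(2mKE), we solve for KE:

λ² = h²/(2mKE)
KE = h²/(2mλ²)
KE = (6.626 × 10^-34 J·s)² / (2 × 3.34 × 10^-27 kg × (1.19 × 10^-10 m)²)
KE = 4.64 × 10^-21 J
KE = 0.0290 eV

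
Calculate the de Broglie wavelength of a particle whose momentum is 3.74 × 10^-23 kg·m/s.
1.77 × 10^-11 m

Using the de Broglie relation λ = h/p:

λ = h/p
λ = (6.626 × 10^-34 J·s) / (3.74 × 10^-23 kg·m/s)
λ = 1.77 × 10^-11 m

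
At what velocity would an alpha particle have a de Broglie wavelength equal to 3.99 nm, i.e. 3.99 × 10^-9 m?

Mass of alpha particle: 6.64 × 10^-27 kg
2.50 × 10^1 m/s

From λ = h/(mv), solve for v:

v = h/(mλ)
v = (6.626 × 10^-34 J·s) / (6.64 × 10^-27 kg × 3.99 × 10^-9 m)
v = 2.50 × 10^1 m/s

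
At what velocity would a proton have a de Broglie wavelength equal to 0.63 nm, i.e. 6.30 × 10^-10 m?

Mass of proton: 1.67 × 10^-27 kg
6.30 × 10^2 m/s

From λ = h/(mv), solve for v:

v = h/(mλ)
v = (6.626 × 10^-34 J·s) / (1.67 × 10^-27 kg × 6.30 × 10^-10 m)
v = 6.30 × 10^2 m/s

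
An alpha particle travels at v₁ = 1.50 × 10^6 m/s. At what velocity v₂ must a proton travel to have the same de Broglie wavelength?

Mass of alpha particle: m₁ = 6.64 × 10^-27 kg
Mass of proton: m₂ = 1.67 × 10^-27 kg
v₂ = 5.96 × 10^6 m/s

For equal de Broglie wavelengths: λ₁ = λ₂

h/(m₁v₁) = h/(m₂v₂)
m₁v₁ = m₂v₂
v₂ = v₁ · (m₁/m₂)

v₂ = 1.50 × 10^6 m/s × (6.64 × 10^-27 kg / 1.67 × 10^-27 kg)
v₂ = 5.96 × 10^6 m/s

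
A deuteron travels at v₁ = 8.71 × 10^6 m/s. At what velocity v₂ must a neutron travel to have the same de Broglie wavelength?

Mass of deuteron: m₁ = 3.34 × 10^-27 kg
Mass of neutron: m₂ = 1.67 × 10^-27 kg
v₂ = 1.74 × 10^7 m/s

For equal de Broglie wavelengths: λ₁ = λ₂

h/(m₁v₁) = h/(m₂v₂)
m₁v₁ = m₂v₂
v₂ = v₁ · (m₁/m₂)

v₂ = 8.71 × 10^6 m/s × (3.34 × 10^-27 kg / 1.67 × 10^-27 kg)
v₂ = 1.74 × 10^7 m/s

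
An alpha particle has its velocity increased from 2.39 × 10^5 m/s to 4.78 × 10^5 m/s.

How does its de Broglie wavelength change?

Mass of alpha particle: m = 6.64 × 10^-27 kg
The wavelength decreases by a factor of 2.

Using λ = h/(mv):

Initial wavelength: λ₁ = h/(mv₁) = 4.18 × 10^-13 m
Final wavelength: λ₂ = h/(mv₂) = 2.09 × 10^-13 m

Since λ ∝ 1/v, when velocity increases by a factor of 2, the wavelength decreases by a factor of 2.

λ₂/λ₁ = v₁/v₂ = 1/2

The wavelength decreases by a factor of 2.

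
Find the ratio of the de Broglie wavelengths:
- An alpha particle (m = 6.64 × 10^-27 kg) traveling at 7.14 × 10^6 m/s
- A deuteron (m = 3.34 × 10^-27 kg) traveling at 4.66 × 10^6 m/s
λ₁/λ₂ = 0.328

Using λ = h/(mv):

λ₁ = h/(m₁v₁) = 1.40 × 10^-14 m
λ₂ = h/(m₂v₂) = 4.26 × 10^-14 m

Ratio λ₁/λ₂ = (m₂v₂)/(m₁v₁)
         = (3.34 × 10^-27 kg × 4.66 × 10^6 m/s) / (6.64 × 10^-27 kg × 7.14 × 10^6 m/s)
         = 0.328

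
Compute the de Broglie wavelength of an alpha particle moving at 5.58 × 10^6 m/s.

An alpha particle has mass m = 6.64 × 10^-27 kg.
1.79 × 10^-14 m

Using the de Broglie relation λ = h/(mv):

λ = h/(mv)
λ = (6.626 × 10^-34 J·s) / (6.64 × 10^-27 kg × 5.58 × 10^6 m/s)
λ = 1.79 × 10^-14 m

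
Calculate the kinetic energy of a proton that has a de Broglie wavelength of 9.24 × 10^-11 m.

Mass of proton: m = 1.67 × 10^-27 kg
1.54 × 10^-20 J (or 0.0961 eV)

From λ = h/√(2mKE), we solve for KE:

λ² = h²/(2mKE)
KE = h²/(2mλ²)
KE = (6.626 × 10^-34 J·s)² / (2 × 1.67 × 10^-27 kg × (9.24 × 10^-11 m)²)
KE = 1.54 × 10^-20 J
KE = 0.0961 eV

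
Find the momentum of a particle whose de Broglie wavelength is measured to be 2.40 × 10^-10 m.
2.76 × 10^-24 kg·m/s

From the de Broglie relation λ = h/p, we solve for p:

p = h/λ
p = (6.626 × 10^-34 J·s) / (2.40 × 10^-10 m)
p = 2.76 × 10^-24 kg·m/s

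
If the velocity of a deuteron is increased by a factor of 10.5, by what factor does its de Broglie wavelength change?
The wavelength decreases by a factor of 10.5.

From λ = h/(mv), the wavelength is inversely proportional to velocity:

λ ∝ 1/v

If v → 10.5v, then λ → λ/10.5

When velocity is increased by a factor of 10.5, the wavelength decreases by a factor of 10.5.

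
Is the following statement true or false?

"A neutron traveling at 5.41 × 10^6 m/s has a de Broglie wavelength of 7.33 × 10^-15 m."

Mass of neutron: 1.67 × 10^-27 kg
False

The claim is incorrect.

Using λ = h/(mv):
λ = (6.626 × 10^-34 J·s) / (1.67 × 10^-27 kg × 5.41 × 10^6 m/s)
λ = 7.33 × 10^-14 m

The actual wavelength differs from the claimed 7.33 × 10^-15 m.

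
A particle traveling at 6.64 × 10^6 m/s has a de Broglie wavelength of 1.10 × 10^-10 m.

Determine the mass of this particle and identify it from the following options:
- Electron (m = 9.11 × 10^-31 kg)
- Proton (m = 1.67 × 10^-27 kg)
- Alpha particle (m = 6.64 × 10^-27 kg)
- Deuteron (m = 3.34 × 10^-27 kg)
The particle is an electron.

From λ = h/(mv), solve for mass:

m = h/(λv)
m = (6.626 × 10^-34 J·s) / (1.10 × 10^-10 m × 6.64 × 10^6 m/s)
m = 9.07 × 10^-31 kg

Comparing with the listed masses, this is closest to an electron.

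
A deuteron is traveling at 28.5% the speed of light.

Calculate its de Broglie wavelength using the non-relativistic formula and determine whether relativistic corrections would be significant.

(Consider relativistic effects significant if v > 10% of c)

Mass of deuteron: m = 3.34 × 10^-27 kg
Yes, relativistic corrections are needed.

Using the non-relativistic de Broglie formula λ = h/(mv):

v = 28.5% × c = 8.544 × 10^7 m/s

λ = h/(mv)
λ = (6.626 × 10^-34 J·s) / (3.34 × 10^-27 kg × 8.544 × 10^7 m/s)
λ = 2.32 × 10^-15 m

Since v = 28.5% of c > 10% of c, relativistic corrections ARE significant and the actual wavelength would differ from this non-relativistic estimate.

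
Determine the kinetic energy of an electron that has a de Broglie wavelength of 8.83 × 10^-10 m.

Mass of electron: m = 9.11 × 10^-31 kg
3.09 × 10^-19 J (or 1.93 eV)

From λ = h/√(2mKE), we solve for KE:

λ² = h²/(2mKE)
KE = h²/(2mλ²)
KE = (6.626 × 10^-34 J·s)² / (2 × 9.11 × 10^-31 kg × (8.83 × 10^-10 m)²)
KE = 3.09 × 10^-19 J
KE = 1.93 eV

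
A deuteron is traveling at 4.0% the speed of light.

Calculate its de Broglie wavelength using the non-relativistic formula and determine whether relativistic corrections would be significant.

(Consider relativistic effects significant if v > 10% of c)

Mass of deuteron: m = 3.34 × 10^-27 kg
No, relativistic corrections are not needed.

Using the non-relativistic de Broglie formula λ = h/(mv):

v = 4.0% × c = 1.199 × 10^7 m/s

λ = h/(mv)
λ = (6.626 × 10^-34 J·s) / (3.34 × 10^-27 kg × 1.199 × 10^7 m/s)
λ = 1.65 × 10^-14 m

Since v = 4.0% of c < 10% of c, relativistic corrections are NOT significant and this non-relativistic result is a good approximation.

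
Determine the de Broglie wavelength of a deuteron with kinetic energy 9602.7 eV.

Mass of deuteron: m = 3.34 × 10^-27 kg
2.07 × 10^-13 m

Using λ = h/√(2mKE):

First convert KE to Joules: KE = 9602.7 eV = 1.539 × 10^-15 J

λ = h/√(2mKE)
λ = (6.626 × 10^-34 J·s) / √(2 × 3.34 × 10^-27 kg × 1.539 × 10^-15 J)
λ = 2.07 × 10^-13 m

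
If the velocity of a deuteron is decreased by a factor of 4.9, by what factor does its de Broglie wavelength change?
The wavelength increases by a factor of 4.9.

From λ = h/(mv), the wavelength is inversely proportional to velocity:

λ ∝ 1/v

If v → v/4.9, then λ → 4.9λ

When velocity is decreased by a factor of 4.9, the wavelength increases by a factor of 4.9.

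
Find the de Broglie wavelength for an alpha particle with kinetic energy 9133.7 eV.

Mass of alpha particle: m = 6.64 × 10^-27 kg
1.50 × 10^-13 m

Using λ = h/√(2mKE):

First convert KE to Joules: KE = 9133.7 eV = 1.463 × 10^-15 J

λ = h/√(2mKE)
λ = (6.626 × 10^-34 J·s) / √(2 × 6.64 × 10^-27 kg × 1.463 × 10^-15 J)
λ = 1.50 × 10^-13 m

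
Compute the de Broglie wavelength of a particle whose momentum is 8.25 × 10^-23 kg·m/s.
8.03 × 10^-12 m

Using the de Broglie relation λ = h/p:

λ = h/p
λ = (6.626 × 10^-34 J·s) / (8.25 × 10^-23 kg·m/s)
λ = 8.03 × 10^-12 m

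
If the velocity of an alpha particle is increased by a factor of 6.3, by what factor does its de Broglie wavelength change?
The wavelength decreases by a factor of 6.3.

From λ = h/(mv), the wavelength is inversely proportional to velocity:

λ ∝ 1/v

If v → 6.3v, then λ → λ/6.3

When velocity is increased by a factor of 6.3, the wavelength decreases by a factor of 6.3.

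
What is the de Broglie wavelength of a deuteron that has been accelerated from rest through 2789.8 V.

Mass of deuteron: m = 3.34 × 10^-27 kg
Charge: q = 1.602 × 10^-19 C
3.83 × 10^-13 m

When a particle is accelerated through voltage V, it gains kinetic energy KE = qV.

The de Broglie wavelength is then λ = h/√(2mqV):

λ = h/√(2mqV)
λ = (6.626 × 10^-34 J·s) / √(2 × 3.34 × 10^-27 kg × 1.602 × 10^-19 C × 2789.8 V)
λ = 3.83 × 10^-13 m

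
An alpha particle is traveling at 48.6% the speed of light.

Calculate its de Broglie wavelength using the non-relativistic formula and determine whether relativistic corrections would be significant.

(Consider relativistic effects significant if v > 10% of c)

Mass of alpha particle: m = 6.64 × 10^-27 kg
Yes, relativistic corrections are needed.

Using the non-relativistic de Broglie formula λ = h/(mv):

v = 48.6% × c = 1.457 × 10^8 m/s

λ = h/(mv)
λ = (6.626 × 10^-34 J·s) / (6.64 × 10^-27 kg × 1.457 × 10^8 m/s)
λ = 6.85 × 10^-16 m

Since v = 48.6% of c > 10% of c, relativistic corrections ARE significant and the actual wavelength would differ from this non-relativistic estimate.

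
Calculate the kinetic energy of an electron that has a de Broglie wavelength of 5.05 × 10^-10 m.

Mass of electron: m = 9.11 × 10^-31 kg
9.45 × 10^-19 J (or 5.90 eV)

From λ = h/√(2mKE), we solve for KE:

λ² = h²/(2mKE)
KE = h²/(2mλ²)
KE = (6.626 × 10^-34 J·s)² / (2 × 9.11 × 10^-31 kg × (5.05 × 10^-10 m)²)
KE = 9.45 × 10^-19 J
KE = 5.90 eV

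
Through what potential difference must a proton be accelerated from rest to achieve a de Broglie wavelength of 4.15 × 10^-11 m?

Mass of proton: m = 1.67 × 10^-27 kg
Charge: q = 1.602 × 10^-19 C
4.76 × 10^-1 V

From λ = h/√(2mqV), we solve for V:

λ² = h²/(2mqV)
V = h²/(2mqλ²)
V = (6.626 × 10^-34 J·s)² / (2 × 1.67 × 10^-27 kg × 1.602 × 10^-19 C × (4.15 × 10^-11 m)²)
V = 4.76 × 10^-1 V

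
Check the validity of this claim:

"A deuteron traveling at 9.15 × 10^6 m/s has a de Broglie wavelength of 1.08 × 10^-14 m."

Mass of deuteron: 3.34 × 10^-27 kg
False

The claim is incorrect.

Using λ = h/(mv):
λ = (6.626 × 10^-34 J·s) / (3.34 × 10^-27 kg × 9.15 × 10^6 m/s)
λ = 2.17 × 10^-14 m

The actual wavelength differs from the claimed 1.08 × 10^-14 m.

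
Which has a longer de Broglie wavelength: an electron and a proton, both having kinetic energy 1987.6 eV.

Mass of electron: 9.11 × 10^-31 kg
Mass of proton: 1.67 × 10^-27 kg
The electron has the longer wavelength.

Using λ = h/√(2mKE):

For electron: λ₁ = h/√(2m₁KE) = 2.75 × 10^-11 m
For proton: λ₂ = h/√(2m₂KE) = 6.42 × 10^-13 m

Since λ ∝ 1/√m at constant kinetic energy, the lighter particle has the longer wavelength.

The electron has the longer de Broglie wavelength.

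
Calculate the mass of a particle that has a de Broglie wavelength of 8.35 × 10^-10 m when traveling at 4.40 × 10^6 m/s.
1.80 × 10^-31 kg

From the de Broglie relation λ = h/(mv), we solve for m:

m = h/(λv)
m = (6.626 × 10^-34 J·s) / (8.35 × 10^-10 m × 4.40 × 10^6 m/s)
m = 1.80 × 10^-31 kg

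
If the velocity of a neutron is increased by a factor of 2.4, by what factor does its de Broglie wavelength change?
The wavelength decreases by a factor of 2.4.

From λ = h/(mv), the wavelength is inversely proportional to velocity:

λ ∝ 1/v

If v → 2.4v, then λ → λ/2.4

When velocity is increased by a factor of 2.4, the wavelength decreases by a factor of 2.4.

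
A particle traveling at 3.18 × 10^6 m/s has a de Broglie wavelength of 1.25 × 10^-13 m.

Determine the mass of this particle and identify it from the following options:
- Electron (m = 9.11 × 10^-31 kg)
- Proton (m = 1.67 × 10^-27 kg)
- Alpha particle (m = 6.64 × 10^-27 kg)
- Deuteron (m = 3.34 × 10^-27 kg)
The particle is a proton.

From λ = h/(mv), solve for mass:

m = h/(λv)
m = (6.626 × 10^-34 J·s) / (1.25 × 10^-13 m × 3.18 × 10^6 m/s)
m = 1.67 × 10^-27 kg

Comparing with the listed masses, this is closest to a proton.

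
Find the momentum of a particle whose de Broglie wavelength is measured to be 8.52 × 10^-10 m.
7.78 × 10^-25 kg·m/s

From the de Broglie relation λ = h/p, we solve for p:

p = h/λ
p = (6.626 × 10^-34 J·s) / (8.52 × 10^-10 m)
p = 7.78 × 10^-25 kg·m/s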